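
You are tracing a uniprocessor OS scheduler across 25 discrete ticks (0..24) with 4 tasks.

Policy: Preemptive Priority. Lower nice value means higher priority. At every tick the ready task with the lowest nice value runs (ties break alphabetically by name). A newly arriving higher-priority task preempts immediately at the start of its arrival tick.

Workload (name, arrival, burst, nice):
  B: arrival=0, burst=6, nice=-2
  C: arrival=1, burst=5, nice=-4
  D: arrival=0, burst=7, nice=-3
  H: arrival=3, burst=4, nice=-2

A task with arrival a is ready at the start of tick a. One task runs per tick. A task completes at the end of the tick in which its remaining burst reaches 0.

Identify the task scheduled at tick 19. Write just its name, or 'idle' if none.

t=0: ready={B,D} → run D
t=1: ready={B,C,D} → run C
t=2: ready={B,C,D} → run C
t=3: ready={B,C,D,H} → run C
t=4: ready={B,C,D,H} → run C
t=5: ready={B,C,D,H} → run C
t=6: ready={B,D,H} → run D
t=7: ready={B,D,H} → run D
t=8: ready={B,D,H} → run D
t=9: ready={B,D,H} → run D
t=10: ready={B,D,H} → run D
t=11: ready={B,D,H} → run D
t=12: ready={B,H} → run B
t=13: ready={B,H} → run B
t=14: ready={B,H} → run B
t=15: ready={B,H} → run B
t=16: ready={B,H} → run B
t=17: ready={B,H} → run B
t=18: ready={H} → run H
t=19: ready={H} → run H
t=20: ready={H} → run H
t=21: ready={H} → run H
t=22: (idle)
t=23: (idle)
t=24: (idle)

running at tick 19 = H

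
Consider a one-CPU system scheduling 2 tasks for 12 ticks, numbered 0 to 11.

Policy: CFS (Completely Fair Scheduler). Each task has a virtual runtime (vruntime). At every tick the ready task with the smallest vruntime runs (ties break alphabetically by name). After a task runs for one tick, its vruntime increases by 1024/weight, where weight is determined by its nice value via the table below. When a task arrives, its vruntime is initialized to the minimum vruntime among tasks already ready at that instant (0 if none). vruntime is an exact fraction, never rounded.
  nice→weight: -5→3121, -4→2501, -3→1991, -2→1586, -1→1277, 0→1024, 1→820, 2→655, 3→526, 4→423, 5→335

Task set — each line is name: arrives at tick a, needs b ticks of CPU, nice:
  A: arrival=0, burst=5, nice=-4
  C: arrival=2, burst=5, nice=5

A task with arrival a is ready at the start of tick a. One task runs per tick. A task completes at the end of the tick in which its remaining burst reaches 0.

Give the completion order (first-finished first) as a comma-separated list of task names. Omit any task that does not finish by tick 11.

t=0: vr[A=0] → run A
t=1: vr[A=1024/2501] → run A
t=2: vr[A=2048/2501 C=2048/2501] → run A
t=3: vr[A=3072/2501 C=2048/2501] → run C
t=4: vr[A=3072/2501 C=3247104/837835] → run A
t=5: vr[A=4096/2501 C=3247104/837835] → run A
t=6: vr[C=3247104/837835] → run C
t=7: vr[C=5808128/837835] → run C
t=8: vr[C=8369152/837835] → run C
t=9: vr[C=10930176/837835] → run C
t=10: (idle)
t=11: (idle)

completion order = A, C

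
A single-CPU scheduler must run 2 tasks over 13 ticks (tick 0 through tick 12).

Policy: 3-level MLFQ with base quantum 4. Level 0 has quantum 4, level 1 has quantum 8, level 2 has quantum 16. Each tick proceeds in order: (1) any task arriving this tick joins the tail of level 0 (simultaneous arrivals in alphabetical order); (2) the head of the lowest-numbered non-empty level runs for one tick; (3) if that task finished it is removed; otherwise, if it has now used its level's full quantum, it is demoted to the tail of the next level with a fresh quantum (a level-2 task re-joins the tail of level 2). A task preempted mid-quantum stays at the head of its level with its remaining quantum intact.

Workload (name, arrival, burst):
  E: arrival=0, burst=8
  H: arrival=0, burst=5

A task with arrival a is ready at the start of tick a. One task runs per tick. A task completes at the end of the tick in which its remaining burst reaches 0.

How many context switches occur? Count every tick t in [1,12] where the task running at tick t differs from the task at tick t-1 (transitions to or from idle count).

t=0: L0/L1/L2 = EH/-/- → run E
t=1: L0/L1/L2 = EH/-/- → run E
t=2: L0/L1/L2 = EH/-/- → run E
t=3: L0/L1/L2 = EH/-/- → run E
t=4: L0/L1/L2 = H/E/- → run H
t=5: L0/L1/L2 = H/E/- → run H
t=6: L0/L1/L2 = H/E/- → run H
t=7: L0/L1/L2 = H/E/- → run H
t=8: L0/L1/L2 = -/EH/- → run E
t=9: L0/L1/L2 = -/EH/- → run E
t=10: L0/L1/L2 = -/EH/- → run E
t=11: L0/L1/L2 = -/EH/- → run E
t=12: L0/L1/L2 = -/H/- → run H

context switches = 3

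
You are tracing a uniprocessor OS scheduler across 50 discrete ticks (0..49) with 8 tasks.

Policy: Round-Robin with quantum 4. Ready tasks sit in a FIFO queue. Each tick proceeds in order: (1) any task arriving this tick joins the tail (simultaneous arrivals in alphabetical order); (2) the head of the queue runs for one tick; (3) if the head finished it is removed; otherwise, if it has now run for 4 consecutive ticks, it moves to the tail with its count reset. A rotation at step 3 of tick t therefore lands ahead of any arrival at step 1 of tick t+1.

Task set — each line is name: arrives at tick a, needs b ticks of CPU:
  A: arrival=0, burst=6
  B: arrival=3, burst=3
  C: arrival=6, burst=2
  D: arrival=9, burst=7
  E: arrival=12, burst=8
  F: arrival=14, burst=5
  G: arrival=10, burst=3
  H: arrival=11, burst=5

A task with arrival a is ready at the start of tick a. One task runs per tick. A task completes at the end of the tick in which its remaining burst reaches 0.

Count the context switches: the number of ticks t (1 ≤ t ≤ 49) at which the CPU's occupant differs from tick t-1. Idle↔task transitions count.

t=0: queue=[A] q_used=0 → run A
t=1: queue=[A] q_used=1 → run A
t=2: queue=[A] q_used=2 → run A
t=3: queue=[A,B] q_used=3 → run A
t=4: queue=[B,A] q_used=0 → run B
t=5: queue=[B,A] q_used=1 → run B
t=6: queue=[B,A,C] q_used=2 → run B
t=7: queue=[A,C] q_used=0 → run A
t=8: queue=[A,C] q_used=1 → run A
t=9: queue=[C,D] q_used=0 → run C
t=10: queue=[C,D,G] q_used=1 → run C
t=11: queue=[D,G,H] q_used=0 → run D
t=12: queue=[D,G,H,E] q_used=1 → run D
t=13: queue=[D,G,H,E] q_used=2 → run D
t=14: queue=[D,G,H,E,F] q_used=3 → run D
t=15: queue=[G,H,E,F,D] q_used=0 → run G
t=16: queue=[G,H,E,F,D] q_used=1 → run G
t=17: queue=[G,H,E,F,D] q_used=2 → run G
t=18: queue=[H,E,F,D] q_used=0 → run H
t=19: queue=[H,E,F,D] q_used=1 → run H
t=20: queue=[H,E,F,D] q_used=2 → run H
t=21: queue=[H,E,F,D] q_used=3 → run H
t=22: queue=[E,F,D,H] q_used=0 → run E
t=23: queue=[E,F,D,H] q_used=1 → run E
t=24: queue=[E,F,D,H] q_used=2 → run E
t=25: queue=[E,F,D,H] q_used=3 → run E
t=26: queue=[F,D,H,E] q_used=0 → run F
t=27: queue=[F,D,H,E] q_used=1 → run F
t=28: queue=[F,D,H,E] q_used=2 → run F
t=29: queue=[F,D,H,E] q_used=3 → run F
t=30: queue=[D,H,E,F] q_used=0 → run D
t=31: queue=[D,H,E,F] q_used=1 → run D
t=32: queue=[D,H,E,F] q_used=2 → run D
t=33: queue=[H,E,F] q_used=0 → run H
t=34: queue=[E,F] q_used=0 → run E
t=35: queue=[E,F] q_used=1 → run E
t=36: queue=[E,F] q_used=2 → run E
t=37: queue=[E,F] q_used=3 → run E
t=38: queue=[F] q_used=0 → run F
t=39: (idle)
t=40: (idle)
t=41: (idle)
t=42: (idle)
t=43: (idle)
t=44: (idle)
t=45: (idle)
t=46: (idle)
t=47: (idle)
t=48: (idle)
t=49: (idle)

context switches = 13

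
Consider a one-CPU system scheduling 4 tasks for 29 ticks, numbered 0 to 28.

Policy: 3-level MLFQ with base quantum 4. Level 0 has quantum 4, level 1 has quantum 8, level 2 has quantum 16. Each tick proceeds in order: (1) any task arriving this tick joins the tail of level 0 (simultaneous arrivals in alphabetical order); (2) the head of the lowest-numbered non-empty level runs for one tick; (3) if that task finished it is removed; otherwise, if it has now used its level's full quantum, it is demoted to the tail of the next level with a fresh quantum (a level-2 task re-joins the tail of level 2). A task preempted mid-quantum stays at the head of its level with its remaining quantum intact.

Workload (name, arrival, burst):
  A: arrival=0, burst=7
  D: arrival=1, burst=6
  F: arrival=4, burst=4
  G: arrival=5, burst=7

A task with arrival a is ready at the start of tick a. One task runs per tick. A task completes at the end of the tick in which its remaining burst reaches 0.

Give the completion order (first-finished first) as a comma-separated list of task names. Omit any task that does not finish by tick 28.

t=0: L0/L1/L2 = A/-/- → run A
t=1: L0/L1/L2 = AD/-/- → run A
t=2: L0/L1/L2 = AD/-/- → run A
t=3: L0/L1/L2 = AD/-/- → run A
t=4: L0/L1/L2 = DF/A/- → run D
t=5: L0/L1/L2 = DFG/A/- → run D
t=6: L0/L1/L2 = DFG/A/- → run D
t=7: L0/L1/L2 = DFG/A/- → run D
t=8: L0/L1/L2 = FG/AD/- → run F
t=9: L0/L1/L2 = FG/AD/- → run F
t=10: L0/L1/L2 = FG/AD/- → run F
t=11: L0/L1/L2 = FG/AD/- → run F
t=12: L0/L1/L2 = G/AD/- → run G
t=13: L0/L1/L2 = G/AD/- → run G
t=14: L0/L1/L2 = G/AD/- → run G
t=15: L0/L1/L2 = G/AD/- → run G
t=16: L0/L1/L2 = -/ADG/- → run A
t=17: L0/L1/L2 = -/ADG/- → run A
t=18: L0/L1/L2 = -/ADG/- → run A
t=19: L0/L1/L2 = -/DG/- → run D
t=20: L0/L1/L2 = -/DG/- → run D
t=21: L0/L1/L2 = -/G/- → run G
t=22: L0/L1/L2 = -/G/- → run G
t=23: L0/L1/L2 = -/G/- → run G
t=24: (idle)
t=25: (idle)
t=26: (idle)
t=27: (idle)
t=28: (idle)

completion order = F, A, D, G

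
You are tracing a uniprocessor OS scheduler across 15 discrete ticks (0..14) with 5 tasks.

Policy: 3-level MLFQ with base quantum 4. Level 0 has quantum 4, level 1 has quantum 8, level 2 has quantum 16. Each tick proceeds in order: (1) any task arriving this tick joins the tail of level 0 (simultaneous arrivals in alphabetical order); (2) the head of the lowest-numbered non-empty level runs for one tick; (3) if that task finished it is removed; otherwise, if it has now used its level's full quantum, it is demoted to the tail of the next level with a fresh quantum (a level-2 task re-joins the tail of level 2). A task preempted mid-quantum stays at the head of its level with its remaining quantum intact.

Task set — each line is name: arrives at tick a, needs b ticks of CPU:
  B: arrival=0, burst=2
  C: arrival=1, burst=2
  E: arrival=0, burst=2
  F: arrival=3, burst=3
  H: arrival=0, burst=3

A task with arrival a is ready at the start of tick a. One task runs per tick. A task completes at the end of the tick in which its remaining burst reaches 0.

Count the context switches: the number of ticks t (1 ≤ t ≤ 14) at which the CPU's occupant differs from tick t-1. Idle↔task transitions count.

context switches = 5

t=0: L0/L1/L2 = BEH/-/- → run B
t=1: L0/L1/L2 = BEHC/-/- → run B
t=2: L0/L1/L2 = EHC/-/- → run E
t=3: L0/L1/L2 = EHCF/-/- → run E
t=4: L0/L1/L2 = HCF/-/- → run H
t=5: L0/L1/L2 = HCF/-/- → run H
t=6: L0/L1/L2 = HCF/-/- → run H
t=7: L0/L1/L2 = CF/-/- → run C
t=8: L0/L1/L2 = CF/-/- → run C
t=9: L0/L1/L2 = F/-/- → run F
t=10: L0/L1/L2 = F/-/- → run F
t=11: L0/L1/L2 = F/-/- → run F
t=12: (idle)
t=13: (idle)
t=14: (idle)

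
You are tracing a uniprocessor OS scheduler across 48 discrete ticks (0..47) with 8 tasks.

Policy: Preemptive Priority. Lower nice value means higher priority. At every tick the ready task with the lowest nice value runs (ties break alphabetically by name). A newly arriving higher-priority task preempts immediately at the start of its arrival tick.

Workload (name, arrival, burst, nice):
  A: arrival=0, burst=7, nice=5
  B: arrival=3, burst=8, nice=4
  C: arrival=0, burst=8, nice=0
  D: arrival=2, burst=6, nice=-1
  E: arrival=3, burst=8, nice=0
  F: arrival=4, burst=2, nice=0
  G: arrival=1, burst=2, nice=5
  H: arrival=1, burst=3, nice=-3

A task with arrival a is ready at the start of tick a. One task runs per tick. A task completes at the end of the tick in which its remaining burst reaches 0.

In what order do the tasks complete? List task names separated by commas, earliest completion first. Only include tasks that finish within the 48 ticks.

t=0: ready={A,C} → run C
t=1: ready={A,C,G,H} → run H
t=2: ready={A,C,D,G,H} → run H
t=3: ready={A,B,C,D,E,G,H} → run H
t=4: ready={A,B,C,D,E,F,G} → run D
t=5: ready={A,B,C,D,E,F,G} → run D
t=6: ready={A,B,C,D,E,F,G} → run D
t=7: ready={A,B,C,D,E,F,G} → run D
t=8: ready={A,B,C,D,E,F,G} → run D
t=9: ready={A,B,C,D,E,F,G} → run D
t=10: ready={A,B,C,E,F,G} → run C
t=11: ready={A,B,C,E,F,G} → run C
t=12: ready={A,B,C,E,F,G} → run C
t=13: ready={A,B,C,E,F,G} → run C
t=14: ready={A,B,C,E,F,G} → run C
t=15: ready={A,B,C,E,F,G} → run C
t=16: ready={A,B,C,E,F,G} → run C
t=17: ready={A,B,E,F,G} → run E
t=18: ready={A,B,E,F,G} → run E
t=19: ready={A,B,E,F,G} → run E
t=20: ready={A,B,E,F,G} → run E
t=21: ready={A,B,E,F,G} → run E
t=22: ready={A,B,E,F,G} → run E
t=23: ready={A,B,E,F,G} → run E
t=24: ready={A,B,E,F,G} → run E
t=25: ready={A,B,F,G} → run F
t=26: ready={A,B,F,G} → run F
t=27: ready={A,B,G} → run B
t=28: ready={A,B,G} → run B
t=29: ready={A,B,G} → run B
t=30: ready={A,B,G} → run B
t=31: ready={A,B,G} → run B
t=32: ready={A,B,G} → run B
t=33: ready={A,B,G} → run B
t=34: ready={A,B,G} → run B
t=35: ready={A,G} → run A
t=36: ready={A,G} → run A
t=37: ready={A,G} → run A
t=38: ready={A,G} → run A
t=39: ready={A,G} → run A
t=40: ready={A,G} → run A
t=41: ready={A,G} → run A
t=42: ready={G} → run G
t=43: ready={G} → run G
t=44: (idle)
t=45: (idle)
t=46: (idle)
t=47: (idle)

completion order = H, D, C, E, F, B, A, G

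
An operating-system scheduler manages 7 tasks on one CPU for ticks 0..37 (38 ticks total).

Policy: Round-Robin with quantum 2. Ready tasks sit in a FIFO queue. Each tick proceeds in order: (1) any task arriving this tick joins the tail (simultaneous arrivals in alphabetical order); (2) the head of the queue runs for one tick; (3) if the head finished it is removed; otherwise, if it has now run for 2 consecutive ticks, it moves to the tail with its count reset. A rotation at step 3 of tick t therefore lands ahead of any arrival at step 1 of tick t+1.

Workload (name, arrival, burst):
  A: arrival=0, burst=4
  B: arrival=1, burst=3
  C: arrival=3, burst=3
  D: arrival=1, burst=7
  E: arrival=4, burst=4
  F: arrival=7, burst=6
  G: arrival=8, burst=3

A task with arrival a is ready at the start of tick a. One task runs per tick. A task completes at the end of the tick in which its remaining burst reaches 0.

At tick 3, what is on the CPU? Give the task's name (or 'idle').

running at tick 3 = B

t=0: queue=[A] q_used=0 → run A
t=1: queue=[A,B,D] q_used=1 → run A
t=2: queue=[B,D,A] q_used=0 → run B
t=3: queue=[B,D,A,C] q_used=1 → run B
t=4: queue=[D,A,C,B,E] q_used=0 → run D
t=5: queue=[D,A,C,B,E] q_used=1 → run D
t=6: queue=[A,C,B,E,D] q_used=0 → run A
t=7: queue=[A,C,B,E,D,F] q_used=1 → run A
t=8: queue=[C,B,E,D,F,G] q_used=0 → run C
t=9: queue=[C,B,E,D,F,G] q_used=1 → run C
t=10: queue=[B,E,D,F,G,C] q_used=0 → run B
t=11: queue=[E,D,F,G,C] q_used=0 → run E
t=12: queue=[E,D,F,G,C] q_used=1 → run E
t=13: queue=[D,F,G,C,E] q_used=0 → run D
t=14: queue=[D,F,G,C,E] q_used=1 → run D
t=15: queue=[F,G,C,E,D] q_used=0 → run F
t=16: queue=[F,G,C,E,D] q_used=1 → run F
t=17: queue=[G,C,E,D,F] q_used=0 → run G
t=18: queue=[G,C,E,D,F] q_used=1 → run G
t=19: queue=[C,E,D,F,G] q_used=0 → run C
t=20: queue=[E,D,F,G] q_used=0 → run E
t=21: queue=[E,D,F,G] q_used=1 → run E
t=22: queue=[D,F,G] q_used=0 → run D
t=23: queue=[D,F,G] q_used=1 → run D
t=24: queue=[F,G,D] q_used=0 → run F
t=25: queue=[F,G,D] q_used=1 → run F
t=26: queue=[G,D,F] q_used=0 → run G
t=27: queue=[D,F] q_used=0 → run D
t=28: queue=[F] q_used=0 → run F
t=29: queue=[F] q_used=1 → run F
t=30: (idle)
t=31: (idle)
t=32: (idle)
t=33: (idle)
t=34: (idle)
t=35: (idle)
t=36: (idle)
t=37: (idle)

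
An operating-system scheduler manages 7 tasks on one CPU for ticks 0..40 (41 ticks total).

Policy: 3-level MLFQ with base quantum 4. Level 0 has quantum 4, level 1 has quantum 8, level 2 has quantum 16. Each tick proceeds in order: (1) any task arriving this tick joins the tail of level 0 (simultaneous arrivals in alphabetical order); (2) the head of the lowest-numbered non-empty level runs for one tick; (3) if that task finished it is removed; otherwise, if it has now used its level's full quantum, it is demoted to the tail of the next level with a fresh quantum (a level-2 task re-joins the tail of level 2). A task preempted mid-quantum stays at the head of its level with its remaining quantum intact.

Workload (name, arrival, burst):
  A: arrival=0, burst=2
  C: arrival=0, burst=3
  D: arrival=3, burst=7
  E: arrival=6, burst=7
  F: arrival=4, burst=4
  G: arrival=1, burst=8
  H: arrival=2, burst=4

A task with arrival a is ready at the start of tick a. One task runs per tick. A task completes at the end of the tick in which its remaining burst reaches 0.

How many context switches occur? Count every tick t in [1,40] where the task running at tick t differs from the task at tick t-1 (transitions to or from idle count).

t=0: L0/L1/L2 = AC/-/- → run A
t=1: L0/L1/L2 = ACG/-/- → run A
t=2: L0/L1/L2 = CGH/-/- → run C
t=3: L0/L1/L2 = CGHD/-/- → run C
t=4: L0/L1/L2 = CGHDF/-/- → run C
t=5: L0/L1/L2 = GHDF/-/- → run G
t=6: L0/L1/L2 = GHDFE/-/- → run G
t=7: L0/L1/L2 = GHDFE/-/- → run G
t=8: L0/L1/L2 = GHDFE/-/- → run G
t=9: L0/L1/L2 = HDFE/G/- → run H
t=10: L0/L1/L2 = HDFE/G/- → run H
t=11: L0/L1/L2 = HDFE/G/- → run H
t=12: L0/L1/L2 = HDFE/G/- → run H
t=13: L0/L1/L2 = DFE/G/- → run D
t=14: L0/L1/L2 = DFE/G/- → run D
t=15: L0/L1/L2 = DFE/G/- → run D
t=16: L0/L1/L2 = DFE/G/- → run D
t=17: L0/L1/L2 = FE/GD/- → run F
t=18: L0/L1/L2 = FE/GD/- → run F
t=19: L0/L1/L2 = FE/GD/- → run F
t=20: L0/L1/L2 = FE/GD/- → run F
t=21: L0/L1/L2 = E/GD/- → run E
t=22: L0/L1/L2 = E/GD/- → run E
t=23: L0/L1/L2 = E/GD/- → run E
t=24: L0/L1/L2 = E/GD/- → run E
t=25: L0/L1/L2 = -/GDE/- → run G
t=26: L0/L1/L2 = -/GDE/- → run G
t=27: L0/L1/L2 = -/GDE/- → run G
t=28: L0/L1/L2 = -/GDE/- → run G
t=29: L0/L1/L2 = -/DE/- → run D
t=30: L0/L1/L2 = -/DE/- → run D
t=31: L0/L1/L2 = -/DE/- → run D
t=32: L0/L1/L2 = -/E/- → run E
t=33: L0/L1/L2 = -/E/- → run E
t=34: L0/L1/L2 = -/E/- → run E
t=35: (idle)
t=36: (idle)
t=37: (idle)
t=38: (idle)
t=39: (idle)
t=40: (idle)

context switches = 10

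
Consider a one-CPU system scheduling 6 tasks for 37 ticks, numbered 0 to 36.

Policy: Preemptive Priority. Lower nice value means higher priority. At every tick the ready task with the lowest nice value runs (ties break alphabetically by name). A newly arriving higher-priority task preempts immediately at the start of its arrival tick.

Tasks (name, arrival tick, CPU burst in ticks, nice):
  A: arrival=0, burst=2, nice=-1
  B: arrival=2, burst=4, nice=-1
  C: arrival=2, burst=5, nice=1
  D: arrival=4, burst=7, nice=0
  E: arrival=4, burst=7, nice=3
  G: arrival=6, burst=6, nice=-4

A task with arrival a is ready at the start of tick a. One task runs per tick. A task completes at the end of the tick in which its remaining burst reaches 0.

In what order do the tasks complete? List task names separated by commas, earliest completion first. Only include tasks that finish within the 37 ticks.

completion order = A, B, G, D, C, E

t=0: ready={A} → run A
t=1: ready={A} → run A
t=2: ready={B,C} → run B
t=3: ready={B,C} → run B
t=4: ready={B,C,D,E} → run B
t=5: ready={B,C,D,E} → run B
t=6: ready={C,D,E,G} → run G
t=7: ready={C,D,E,G} → run G
t=8: ready={C,D,E,G} → run G
t=9: ready={C,D,E,G} → run G
t=10: ready={C,D,E,G} → run G
t=11: ready={C,D,E,G} → run G
t=12: ready={C,D,E} → run D
t=13: ready={C,D,E} → run D
t=14: ready={C,D,E} → run D
t=15: ready={C,D,E} → run D
t=16: ready={C,D,E} → run D
t=17: ready={C,D,E} → run D
t=18: ready={C,D,E} → run D
t=19: ready={C,E} → run C
t=20: ready={C,E} → run C
t=21: ready={C,E} → run C
t=22: ready={C,E} → run C
t=23: ready={C,E} → run C
t=24: ready={E} → run E
t=25: ready={E} → run E
t=26: ready={E} → run E
t=27: ready={E} → run E
t=28: ready={E} → run E
t=29: ready={E} → run E
t=30: ready={E} → run E
t=31: (idle)
t=32: (idle)
t=33: (idle)
t=34: (idle)
t=35: (idle)
t=36: (idle)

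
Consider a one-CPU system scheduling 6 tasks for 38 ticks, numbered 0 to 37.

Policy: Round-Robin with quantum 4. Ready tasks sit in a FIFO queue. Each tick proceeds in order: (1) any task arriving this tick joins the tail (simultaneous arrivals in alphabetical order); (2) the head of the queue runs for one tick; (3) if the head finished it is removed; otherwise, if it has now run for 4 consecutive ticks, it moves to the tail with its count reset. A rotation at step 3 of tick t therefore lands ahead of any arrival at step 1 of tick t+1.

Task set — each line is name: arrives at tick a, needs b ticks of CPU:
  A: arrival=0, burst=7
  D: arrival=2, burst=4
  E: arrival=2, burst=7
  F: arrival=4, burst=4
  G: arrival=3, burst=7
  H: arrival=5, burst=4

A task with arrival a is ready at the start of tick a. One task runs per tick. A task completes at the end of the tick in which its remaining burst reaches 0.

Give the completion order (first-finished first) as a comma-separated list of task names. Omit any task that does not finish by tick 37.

t=0: queue=[A] q_used=0 → run A
t=1: queue=[A] q_used=1 → run A
t=2: queue=[A,D,E] q_used=2 → run A
t=3: queue=[A,D,E,G] q_used=3 → run A
t=4: queue=[D,E,G,A,F] q_used=0 → run D
t=5: queue=[D,E,G,A,F,H] q_used=1 → run D
t=6: queue=[D,E,G,A,F,H] q_used=2 → run D
t=7: queue=[D,E,G,A,F,H] q_used=3 → run D
t=8: queue=[E,G,A,F,H] q_used=0 → run E
t=9: queue=[E,G,A,F,H] q_used=1 → run E
t=10: queue=[E,G,A,F,H] q_used=2 → run E
t=11: queue=[E,G,A,F,H] q_used=3 → run E
t=12: queue=[G,A,F,H,E] q_used=0 → run G
t=13: queue=[G,A,F,H,E] q_used=1 → run G
t=14: queue=[G,A,F,H,E] q_used=2 → run G
t=15: queue=[G,A,F,H,E] q_used=3 → run G
t=16: queue=[A,F,H,E,G] q_used=0 → run A
t=17: queue=[A,F,H,E,G] q_used=1 → run A
t=18: queue=[A,F,H,E,G] q_used=2 → run A
t=19: queue=[F,H,E,G] q_used=0 → run F
t=20: queue=[F,H,E,G] q_used=1 → run F
t=21: queue=[F,H,E,G] q_used=2 → run F
t=22: queue=[F,H,E,G] q_used=3 → run F
t=23: queue=[H,E,G] q_used=0 → run H
t=24: queue=[H,E,G] q_used=1 → run H
t=25: queue=[H,E,G] q_used=2 → run H
t=26: queue=[H,E,G] q_used=3 → run H
t=27: queue=[E,G] q_used=0 → run E
t=28: queue=[E,G] q_used=1 → run E
t=29: queue=[E,G] q_used=2 → run E
t=30: queue=[G] q_used=0 → run G
t=31: queue=[G] q_used=1 → run G
t=32: queue=[G] q_used=2 → run G
t=33: (idle)
t=34: (idle)
t=35: (idle)
t=36: (idle)
t=37: (idle)

completion order = D, A, F, H, E, G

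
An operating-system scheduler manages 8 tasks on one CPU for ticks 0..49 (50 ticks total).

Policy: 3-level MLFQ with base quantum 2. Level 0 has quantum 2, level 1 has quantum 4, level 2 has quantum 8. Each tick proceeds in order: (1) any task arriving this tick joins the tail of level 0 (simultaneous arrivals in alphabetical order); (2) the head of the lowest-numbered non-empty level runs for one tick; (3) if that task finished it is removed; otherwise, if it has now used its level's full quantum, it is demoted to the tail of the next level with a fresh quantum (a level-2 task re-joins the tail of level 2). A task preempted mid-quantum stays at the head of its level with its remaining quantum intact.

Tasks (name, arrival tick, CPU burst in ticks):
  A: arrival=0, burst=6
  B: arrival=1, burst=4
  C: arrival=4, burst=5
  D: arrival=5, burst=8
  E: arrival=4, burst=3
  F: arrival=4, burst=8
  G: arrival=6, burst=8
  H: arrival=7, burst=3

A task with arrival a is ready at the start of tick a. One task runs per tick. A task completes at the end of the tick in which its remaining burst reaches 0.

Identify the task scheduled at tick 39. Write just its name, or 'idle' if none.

t=0: L0/L1/L2 = A/-/- → run A
t=1: L0/L1/L2 = AB/-/- → run A
t=2: L0/L1/L2 = B/A/- → run B
t=3: L0/L1/L2 = B/A/- → run B
t=4: L0/L1/L2 = CEF/AB/- → run C
t=5: L0/L1/L2 = CEFD/AB/- → run C
t=6: L0/L1/L2 = EFDG/ABC/- → run E
t=7: L0/L1/L2 = EFDGH/ABC/- → run E
t=8: L0/L1/L2 = FDGH/ABCE/- → run F
t=9: L0/L1/L2 = FDGH/ABCE/- → run F
t=10: L0/L1/L2 = DGH/ABCEF/- → run D
t=11: L0/L1/L2 = DGH/ABCEF/- → run D
t=12: L0/L1/L2 = GH/ABCEFD/- → run G
t=13: L0/L1/L2 = GH/ABCEFD/- → run G
t=14: L0/L1/L2 = H/ABCEFDG/- → run H
t=15: L0/L1/L2 = H/ABCEFDG/- → run H
t=16: L0/L1/L2 = -/ABCEFDGH/- → run A
t=17: L0/L1/L2 = -/ABCEFDGH/- → run A
t=18: L0/L1/L2 = -/ABCEFDGH/- → run A
t=19: L0/L1/L2 = -/ABCEFDGH/- → run A
t=20: L0/L1/L2 = -/BCEFDGH/- → run B
t=21: L0/L1/L2 = -/BCEFDGH/- → run B
t=22: L0/L1/L2 = -/CEFDGH/- → run C
t=23: L0/L1/L2 = -/CEFDGH/- → run C
t=24: L0/L1/L2 = -/CEFDGH/- → run C
t=25: L0/L1/L2 = -/EFDGH/- → run E
t=26: L0/L1/L2 = -/FDGH/- → run F
t=27: L0/L1/L2 = -/FDGH/- → run F
t=28: L0/L1/L2 = -/FDGH/- → run F
t=29: L0/L1/L2 = -/FDGH/- → run F
t=30: L0/L1/L2 = -/DGH/F → run D
t=31: L0/L1/L2 = -/DGH/F → run D
t=32: L0/L1/L2 = -/DGH/F → run D
t=33: L0/L1/L2 = -/DGH/F → run D
t=34: L0/L1/L2 = -/GH/FD → run G
t=35: L0/L1/L2 = -/GH/FD → run G
t=36: L0/L1/L2 = -/GH/FD → run G
t=37: L0/L1/L2 = -/GH/FD → run G
t=38: L0/L1/L2 = -/H/FDG → run H
t=39: L0/L1/L2 = -/-/FDG → run F
t=40: L0/L1/L2 = -/-/FDG → run F
t=41: L0/L1/L2 = -/-/DG → run D
t=42: L0/L1/L2 = -/-/DG → run D
t=43: L0/L1/L2 = -/-/G → run G
t=44: L0/L1/L2 = -/-/G → run G
t=45: (idle)
t=46: (idle)
t=47: (idle)
t=48: (idle)
t=49: (idle)

running at tick 39 = F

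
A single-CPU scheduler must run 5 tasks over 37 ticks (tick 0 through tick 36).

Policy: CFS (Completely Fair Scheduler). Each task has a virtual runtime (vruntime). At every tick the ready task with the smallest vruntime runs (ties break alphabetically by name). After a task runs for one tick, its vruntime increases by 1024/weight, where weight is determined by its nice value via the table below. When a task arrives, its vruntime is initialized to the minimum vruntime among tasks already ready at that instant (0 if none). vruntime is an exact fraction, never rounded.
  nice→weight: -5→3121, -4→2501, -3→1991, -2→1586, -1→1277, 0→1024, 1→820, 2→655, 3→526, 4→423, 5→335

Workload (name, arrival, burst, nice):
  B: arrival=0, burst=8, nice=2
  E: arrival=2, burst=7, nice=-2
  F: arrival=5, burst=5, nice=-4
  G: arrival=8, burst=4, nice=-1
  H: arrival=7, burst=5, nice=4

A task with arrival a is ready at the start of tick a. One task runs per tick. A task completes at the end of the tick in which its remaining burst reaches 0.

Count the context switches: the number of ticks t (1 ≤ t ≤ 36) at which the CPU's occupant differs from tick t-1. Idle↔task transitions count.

context switches = 22

t=0: vr[B=0] → run B
t=1: vr[B=1024/655] → run B
t=2: vr[B=2048/655 E=2048/655] → run B
t=3: vr[B=3072/655 E=2048/655] → run E
t=4: vr[B=3072/655 E=1959424/519415] → run E
t=5: vr[B=3072/655 E=2294784/519415 F=2294784/519415] → run E
t=6: vr[B=3072/655 E=2630144/519415 F=2294784/519415] → run F
t=7: vr[B=3072/655 E=2630144/519415 F=102805504/21296015 H=3072/655] → run B
t=8: vr[B=4096/655 E=2630144/519415 F=102805504/21296015 G=3072/655 H=3072/655] → run G
t=9: vr[B=4096/655 E=2630144/519415 F=102805504/21296015 G=4593664/836435 H=3072/655] → run H
t=10: vr[B=4096/655 E=2630144/519415 F=102805504/21296015 G=4593664/836435 H=1970176/277065] → run F
t=11: vr[B=4096/655 E=2630144/519415 F=111524864/21296015 G=4593664/836435 H=1970176/277065] → run E
t=12: vr[B=4096/655 E=2965504/519415 F=111524864/21296015 G=4593664/836435 H=1970176/277065] → run F
t=13: vr[B=4096/655 E=2965504/519415 F=120244224/21296015 G=4593664/836435 H=1970176/277065] → run G
t=14: vr[B=4096/655 E=2965504/519415 F=120244224/21296015 G=5264384/836435 H=1970176/277065] → run F
t=15: vr[B=4096/655 E=2965504/519415 F=128963584/21296015 G=5264384/836435 H=1970176/277065] → run E
t=16: vr[B=4096/655 E=3300864/519415 F=128963584/21296015 G=5264384/836435 H=1970176/277065] → run F
t=17: vr[B=4096/655 E=3300864/519415 G=5264384/836435 H=1970176/277065] → run B
t=18: vr[B=1024/131 E=3300864/519415 G=5264384/836435 H=1970176/277065] → run G
t=19: vr[B=1024/131 E=3300864/519415 G=5935104/836435 H=1970176/277065] → run E
t=20: vr[B=1024/131 E=3636224/519415 G=5935104/836435 H=1970176/277065] → run E
t=21: vr[B=1024/131 G=5935104/836435 H=1970176/277065] → run G
t=22: vr[B=1024/131 H=1970176/277065] → run H
t=23: vr[B=1024/131 H=2640896/277065] → run B
t=24: vr[B=6144/655 H=2640896/277065] → run B
t=25: vr[B=7168/655 H=2640896/277065] → run H
t=26: vr[B=7168/655 H=1103872/92355] → run B
t=27: vr[H=1103872/92355] → run H
t=28: vr[H=3982336/277065] → run H
t=29: (idle)
t=30: (idle)
t=31: (idle)
t=32: (idle)
t=33: (idle)
t=34: (idle)
t=35: (idle)
t=36: (idle)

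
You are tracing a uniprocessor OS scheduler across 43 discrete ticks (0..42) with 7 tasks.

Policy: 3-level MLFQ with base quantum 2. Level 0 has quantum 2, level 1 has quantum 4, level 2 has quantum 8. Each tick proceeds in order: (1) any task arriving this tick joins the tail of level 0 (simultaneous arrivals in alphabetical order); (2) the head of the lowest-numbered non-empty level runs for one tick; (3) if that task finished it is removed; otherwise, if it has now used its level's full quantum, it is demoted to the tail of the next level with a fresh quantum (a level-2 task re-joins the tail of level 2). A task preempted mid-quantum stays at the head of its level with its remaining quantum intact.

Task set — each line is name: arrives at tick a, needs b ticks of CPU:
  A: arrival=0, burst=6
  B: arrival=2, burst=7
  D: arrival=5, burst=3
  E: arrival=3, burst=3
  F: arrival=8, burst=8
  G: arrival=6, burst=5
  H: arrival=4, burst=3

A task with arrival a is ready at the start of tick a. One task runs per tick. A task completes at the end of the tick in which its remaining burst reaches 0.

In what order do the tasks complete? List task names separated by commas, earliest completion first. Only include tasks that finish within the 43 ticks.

t=0: L0/L1/L2 = A/-/- → run A
t=1: L0/L1/L2 = A/-/- → run A
t=2: L0/L1/L2 = B/A/- → run B
t=3: L0/L1/L2 = BE/A/- → run B
t=4: L0/L1/L2 = EH/AB/- → run E
t=5: L0/L1/L2 = EHD/AB/- → run E
t=6: L0/L1/L2 = HDG/ABE/- → run H
t=7: L0/L1/L2 = HDG/ABE/- → run H
t=8: L0/L1/L2 = DGF/ABEH/- → run D
t=9: L0/L1/L2 = DGF/ABEH/- → run D
t=10: L0/L1/L2 = GF/ABEHD/- → run G
t=11: L0/L1/L2 = GF/ABEHD/- → run G
t=12: L0/L1/L2 = F/ABEHDG/- → run F
t=13: L0/L1/L2 = F/ABEHDG/- → run F
t=14: L0/L1/L2 = -/ABEHDGF/- → run A
t=15: L0/L1/L2 = -/ABEHDGF/- → run A
t=16: L0/L1/L2 = -/ABEHDGF/- → run A
t=17: L0/L1/L2 = -/ABEHDGF/- → run A
t=18: L0/L1/L2 = -/BEHDGF/- → run B
t=19: L0/L1/L2 = -/BEHDGF/- → run B
t=20: L0/L1/L2 = -/BEHDGF/- → run B
t=21: L0/L1/L2 = -/BEHDGF/- → run B
t=22: L0/L1/L2 = -/EHDGF/B → run E
t=23: L0/L1/L2 = -/HDGF/B → run H
t=24: L0/L1/L2 = -/DGF/B → run D
t=25: L0/L1/L2 = -/GF/B → run G
t=26: L0/L1/L2 = -/GF/B → run G
t=27: L0/L1/L2 = -/GF/B → run G
t=28: L0/L1/L2 = -/F/B → run F
t=29: L0/L1/L2 = -/F/B → run F
t=30: L0/L1/L2 = -/F/B → run F
t=31: L0/L1/L2 = -/F/B → run F
t=32: L0/L1/L2 = -/-/BF → run B
t=33: L0/L1/L2 = -/-/F → run F
t=34: L0/L1/L2 = -/-/F → run F
t=35: (idle)
t=36: (idle)
t=37: (idle)
t=38: (idle)
t=39: (idle)
t=40: (idle)
t=41: (idle)
t=42: (idle)

completion order = A, E, H, D, G, B, F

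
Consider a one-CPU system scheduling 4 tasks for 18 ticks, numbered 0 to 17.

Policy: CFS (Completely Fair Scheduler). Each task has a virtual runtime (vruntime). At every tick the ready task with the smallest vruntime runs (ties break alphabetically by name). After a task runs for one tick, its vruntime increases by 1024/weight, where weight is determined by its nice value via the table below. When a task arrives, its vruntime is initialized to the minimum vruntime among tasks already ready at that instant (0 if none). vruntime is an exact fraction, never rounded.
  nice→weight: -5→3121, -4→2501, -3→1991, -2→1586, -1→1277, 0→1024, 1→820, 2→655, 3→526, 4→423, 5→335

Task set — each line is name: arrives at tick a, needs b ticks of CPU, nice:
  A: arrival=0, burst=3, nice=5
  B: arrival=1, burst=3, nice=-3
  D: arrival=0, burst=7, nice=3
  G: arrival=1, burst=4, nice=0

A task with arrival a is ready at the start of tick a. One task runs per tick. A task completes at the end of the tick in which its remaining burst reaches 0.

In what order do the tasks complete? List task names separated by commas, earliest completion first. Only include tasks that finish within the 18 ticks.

t=0: vr[A=0 D=0] → run A
t=1: vr[A=1024/335 B=0 D=0 G=0] → run B
t=2: vr[A=1024/335 B=1024/1991 D=0 G=0] → run D
t=3: vr[A=1024/335 B=1024/1991 D=512/263 G=0] → run G
t=4: vr[A=1024/335 B=1024/1991 D=512/263 G=1] → run B
t=5: vr[A=1024/335 B=2048/1991 D=512/263 G=1] → run G
t=6: vr[A=1024/335 B=2048/1991 D=512/263 G=2] → run B
t=7: vr[A=1024/335 D=512/263 G=2] → run D
t=8: vr[A=1024/335 D=1024/263 G=2] → run G
t=9: vr[A=1024/335 D=1024/263 G=3] → run G
t=10: vr[A=1024/335 D=1024/263] → run A
t=11: vr[A=2048/335 D=1024/263] → run D
t=12: vr[A=2048/335 D=1536/263] → run D
t=13: vr[A=2048/335 D=2048/263] → run A
t=14: vr[D=2048/263] → run D
t=15: vr[D=2560/263] → run D
t=16: vr[D=3072/263] → run D
t=17: (idle)

completion order = B, G, A, D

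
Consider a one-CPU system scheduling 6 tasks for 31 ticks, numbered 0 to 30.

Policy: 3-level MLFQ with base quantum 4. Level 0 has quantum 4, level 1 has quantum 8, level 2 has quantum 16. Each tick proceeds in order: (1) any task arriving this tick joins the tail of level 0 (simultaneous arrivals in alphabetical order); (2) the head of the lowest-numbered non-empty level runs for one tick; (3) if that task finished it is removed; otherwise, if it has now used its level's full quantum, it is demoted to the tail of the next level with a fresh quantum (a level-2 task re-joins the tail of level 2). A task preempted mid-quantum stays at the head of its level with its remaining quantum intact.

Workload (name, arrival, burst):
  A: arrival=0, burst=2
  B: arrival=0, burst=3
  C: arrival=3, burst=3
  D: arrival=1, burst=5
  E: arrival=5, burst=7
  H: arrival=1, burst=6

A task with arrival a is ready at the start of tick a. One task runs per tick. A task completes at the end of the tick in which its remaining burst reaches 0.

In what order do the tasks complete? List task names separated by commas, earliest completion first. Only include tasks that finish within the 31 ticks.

t=0: L0/L1/L2 = AB/-/- → run A
t=1: L0/L1/L2 = ABDH/-/- → run A
t=2: L0/L1/L2 = BDH/-/- → run B
t=3: L0/L1/L2 = BDHC/-/- → run B
t=4: L0/L1/L2 = BDHC/-/- → run B
t=5: L0/L1/L2 = DHCE/-/- → run D
t=6: L0/L1/L2 = DHCE/-/- → run D
t=7: L0/L1/L2 = DHCE/-/- → run D
t=8: L0/L1/L2 = DHCE/-/- → run D
t=9: L0/L1/L2 = HCE/D/- → run H
t=10: L0/L1/L2 = HCE/D/- → run H
t=11: L0/L1/L2 = HCE/D/- → run H
t=12: L0/L1/L2 = HCE/D/- → run H
t=13: L0/L1/L2 = CE/DH/- → run C
t=14: L0/L1/L2 = CE/DH/- → run C
t=15: L0/L1/L2 = CE/DH/- → run C
t=16: L0/L1/L2 = E/DH/- → run E
t=17: L0/L1/L2 = E/DH/- → run E
t=18: L0/L1/L2 = E/DH/- → run E
t=19: L0/L1/L2 = E/DH/- → run E
t=20: L0/L1/L2 = -/DHE/- → run D
t=21: L0/L1/L2 = -/HE/- → run H
t=22: L0/L1/L2 = -/HE/- → run H
t=23: L0/L1/L2 = -/E/- → run E
t=24: L0/L1/L2 = -/E/- → run E
t=25: L0/L1/L2 = -/E/- → run E
t=26: (idle)
t=27: (idle)
t=28: (idle)
t=29: (idle)
t=30: (idle)

completion order = A, B, C, D, H, E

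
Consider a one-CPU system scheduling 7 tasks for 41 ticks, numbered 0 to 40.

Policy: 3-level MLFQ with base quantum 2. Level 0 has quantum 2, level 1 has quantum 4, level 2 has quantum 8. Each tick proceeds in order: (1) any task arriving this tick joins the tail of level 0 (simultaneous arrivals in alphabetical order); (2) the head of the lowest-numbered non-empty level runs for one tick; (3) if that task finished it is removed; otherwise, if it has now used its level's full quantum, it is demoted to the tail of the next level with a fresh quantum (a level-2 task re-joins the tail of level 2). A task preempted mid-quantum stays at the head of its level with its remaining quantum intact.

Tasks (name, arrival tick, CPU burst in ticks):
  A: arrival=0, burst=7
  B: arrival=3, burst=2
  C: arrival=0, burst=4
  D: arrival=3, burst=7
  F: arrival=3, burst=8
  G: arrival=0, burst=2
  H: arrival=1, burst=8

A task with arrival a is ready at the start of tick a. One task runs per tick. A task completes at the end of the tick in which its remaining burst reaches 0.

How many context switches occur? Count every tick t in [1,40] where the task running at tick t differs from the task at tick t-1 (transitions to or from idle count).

context switches = 16

t=0: L0/L1/L2 = ACG/-/- → run A
t=1: L0/L1/L2 = ACGH/-/- → run A
t=2: L0/L1/L2 = CGH/A/- → run C
t=3: L0/L1/L2 = CGHBDF/A/- → run C
t=4: L0/L1/L2 = GHBDF/AC/- → run G
t=5: L0/L1/L2 = GHBDF/AC/- → run G
t=6: L0/L1/L2 = HBDF/AC/- → run H
t=7: L0/L1/L2 = HBDF/AC/- → run H
t=8: L0/L1/L2 = BDF/ACH/- → run B
t=9: L0/L1/L2 = BDF/ACH/- → run B
t=10: L0/L1/L2 = DF/ACH/- → run D
t=11: L0/L1/L2 = DF/ACH/- → run D
t=12: L0/L1/L2 = F/ACHD/- → run F
t=13: L0/L1/L2 = F/ACHD/- → run F
t=14: L0/L1/L2 = -/ACHDF/- → run A
t=15: L0/L1/L2 = -/ACHDF/- → run A
t=16: L0/L1/L2 = -/ACHDF/- → run A
t=17: L0/L1/L2 = -/ACHDF/- → run A
t=18: L0/L1/L2 = -/CHDF/A → run C
t=19: L0/L1/L2 = -/CHDF/A → run C
t=20: L0/L1/L2 = -/HDF/A → run H
t=21: L0/L1/L2 = -/HDF/A → run H
t=22: L0/L1/L2 = -/HDF/A → run H
t=23: L0/L1/L2 = -/HDF/A → run H
t=24: L0/L1/L2 = -/DF/AH → run D
t=25: L0/L1/L2 = -/DF/AH → run D
t=26: L0/L1/L2 = -/DF/AH → run D
t=27: L0/L1/L2 = -/DF/AH → run D
t=28: L0/L1/L2 = -/F/AHD → run F
t=29: L0/L1/L2 = -/F/AHD → run F
t=30: L0/L1/L2 = -/F/AHD → run F
t=31: L0/L1/L2 = -/F/AHD → run F
t=32: L0/L1/L2 = -/-/AHDF → run A
t=33: L0/L1/L2 = -/-/HDF → run H
t=34: L0/L1/L2 = -/-/HDF → run H
t=35: L0/L1/L2 = -/-/DF → run D
t=36: L0/L1/L2 = -/-/F → run F
t=37: L0/L1/L2 = -/-/F → run F
t=38: (idle)
t=39: (idle)
t=40: (idle)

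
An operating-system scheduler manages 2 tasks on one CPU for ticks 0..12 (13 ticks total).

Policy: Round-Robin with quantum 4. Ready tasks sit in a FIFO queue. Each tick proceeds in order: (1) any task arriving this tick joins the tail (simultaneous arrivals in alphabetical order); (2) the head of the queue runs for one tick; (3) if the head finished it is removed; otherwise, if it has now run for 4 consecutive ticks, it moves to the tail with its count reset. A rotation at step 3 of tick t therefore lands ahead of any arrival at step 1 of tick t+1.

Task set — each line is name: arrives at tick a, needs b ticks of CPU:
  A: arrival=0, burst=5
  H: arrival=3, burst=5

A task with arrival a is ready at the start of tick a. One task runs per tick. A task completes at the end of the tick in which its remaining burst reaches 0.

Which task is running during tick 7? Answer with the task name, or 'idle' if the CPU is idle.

t=0: queue=[A] q_used=0 → run A
t=1: queue=[A] q_used=1 → run A
t=2: queue=[A] q_used=2 → run A
t=3: queue=[A,H] q_used=3 → run A
t=4: queue=[H,A] q_used=0 → run H
t=5: queue=[H,A] q_used=1 → run H
t=6: queue=[H,A] q_used=2 → run H
t=7: queue=[H,A] q_used=3 → run H
t=8: queue=[A,H] q_used=0 → run A
t=9: queue=[H] q_used=0 → run H
t=10: (idle)
t=11: (idle)
t=12: (idle)

running at tick 7 = H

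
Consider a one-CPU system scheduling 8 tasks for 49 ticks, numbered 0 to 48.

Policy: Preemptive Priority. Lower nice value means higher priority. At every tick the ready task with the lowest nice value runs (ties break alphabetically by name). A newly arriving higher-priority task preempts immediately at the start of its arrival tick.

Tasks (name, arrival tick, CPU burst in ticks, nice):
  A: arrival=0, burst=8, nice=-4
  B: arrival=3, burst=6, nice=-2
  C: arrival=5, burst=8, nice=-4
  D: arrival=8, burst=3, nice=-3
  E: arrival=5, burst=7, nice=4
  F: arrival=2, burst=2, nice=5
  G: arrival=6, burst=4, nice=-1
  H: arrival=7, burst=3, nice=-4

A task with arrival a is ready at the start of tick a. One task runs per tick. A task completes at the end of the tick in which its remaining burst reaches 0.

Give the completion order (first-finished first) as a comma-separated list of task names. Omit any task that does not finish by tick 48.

t=0: ready={A} → run A
t=1: ready={A} → run A
t=2: ready={A,F} → run A
t=3: ready={A,B,F} → run A
t=4: ready={A,B,F} → run A
t=5: ready={A,B,C,E,F} → run A
t=6: ready={A,B,C,E,F,G} → run A
t=7: ready={A,B,C,E,F,G,H} → run A
t=8: ready={B,C,D,E,F,G,H} → run C
t=9: ready={B,C,D,E,F,G,H} → run C
t=10: ready={B,C,D,E,F,G,H} → run C
t=11: ready={B,C,D,E,F,G,H} → run C
t=12: ready={B,C,D,E,F,G,H} → run C
t=13: ready={B,C,D,E,F,G,H} → run C
t=14: ready={B,C,D,E,F,G,H} → run C
t=15: ready={B,C,D,E,F,G,H} → run C
t=16: ready={B,D,E,F,G,H} → run H
t=17: ready={B,D,E,F,G,H} → run H
t=18: ready={B,D,E,F,G,H} → run H
t=19: ready={B,D,E,F,G} → run D
t=20: ready={B,D,E,F,G} → run D
t=21: ready={B,D,E,F,G} → run D
t=22: ready={B,E,F,G} → run B
t=23: ready={B,E,F,G} → run B
t=24: ready={B,E,F,G} → run B
t=25: ready={B,E,F,G} → run B
t=26: ready={B,E,F,G} → run B
t=27: ready={B,E,F,G} → run B
t=28: ready={E,F,G} → run G
t=29: ready={E,F,G} → run G
t=30: ready={E,F,G} → run G
t=31: ready={E,F,G} → run G
t=32: ready={E,F} → run E
t=33: ready={E,F} → run E
t=34: ready={E,F} → run E
t=35: ready={E,F} → run E
t=36: ready={E,F} → run E
t=37: ready={E,F} → run E
t=38: ready={E,F} → run E
t=39: ready={F} → run F
t=40: ready={F} → run F
t=41: (idle)
t=42: (idle)
t=43: (idle)
t=44: (idle)
t=45: (idle)
t=46: (idle)
t=47: (idle)
t=48: (idle)

completion order = A, C, H, D, B, G, E, F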